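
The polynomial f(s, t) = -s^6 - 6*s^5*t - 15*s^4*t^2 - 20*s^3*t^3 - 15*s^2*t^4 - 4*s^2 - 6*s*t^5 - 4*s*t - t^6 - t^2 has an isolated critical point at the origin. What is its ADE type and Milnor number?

The Hessian of f at 0 has rank 1. Corank 1: A-series; mu = 5 gives A_5.

Type A_{5}, Milnor number mu = 5.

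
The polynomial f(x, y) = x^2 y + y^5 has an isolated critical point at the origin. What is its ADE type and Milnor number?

Type D_{6}, Milnor number mu = 6.

The Hessian of f at 0 is [[0, 0], [0, 0]] with rank 0, so corank 2. A Groebner basis of the Jacobian ideal J(f) in C{x,y} is {x^2/5 + y^4, x^3, x*y}; counting standard monomials gives mu = 6. Corank 2; j^3 = x^2*y has shape L^2 M (L != M), so D-series; mu = 6 gives D_6.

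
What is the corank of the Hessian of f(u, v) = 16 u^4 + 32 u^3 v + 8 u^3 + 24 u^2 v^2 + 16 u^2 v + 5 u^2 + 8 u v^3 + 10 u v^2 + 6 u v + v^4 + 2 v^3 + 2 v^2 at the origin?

Hessian at 0 has rank 2.

0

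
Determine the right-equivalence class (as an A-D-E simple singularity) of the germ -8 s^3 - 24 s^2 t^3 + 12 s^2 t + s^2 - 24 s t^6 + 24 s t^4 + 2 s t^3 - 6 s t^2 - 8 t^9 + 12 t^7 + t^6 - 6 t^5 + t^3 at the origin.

A_{2}

The Hessian of f at 0 is [[2, 0], [0, 0]] with rank 1, so corank 1. A Groebner basis of the Jacobian ideal J(f) in C{s,t} is {t^2, s}; counting standard monomials gives mu = 2. Corank 1: A-series; mu = 2 gives A_2.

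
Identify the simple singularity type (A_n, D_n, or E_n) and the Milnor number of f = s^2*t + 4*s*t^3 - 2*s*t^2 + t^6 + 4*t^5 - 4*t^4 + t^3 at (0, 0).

The Hessian of f at 0 is [[0, 0], [0, 0]] with rank 0, so corank 2. A Groebner basis of the Jacobian ideal J(f) in C{s,t} is {s^3 + 2*s^2 + s*t^2 - 3*s*t + t^2, s^2*t + 2*s^2/3 - 2*s*t^2/3 - 7*s*t/6 + t^2/2, s*t/2 + t^3 - t^2/2}; counting standard monomials gives mu = 7. Corank 2; j^3 = t*(s - t)^2 has shape L^2 M (L != M), so D-series; mu = 7 gives D_7.

Type D7, Milnor number mu = 7.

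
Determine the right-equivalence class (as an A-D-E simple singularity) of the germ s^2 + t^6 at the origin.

The Hessian of f at 0 has rank 1. Corank 1: A-series; mu = 5 gives A_5.

A_{5}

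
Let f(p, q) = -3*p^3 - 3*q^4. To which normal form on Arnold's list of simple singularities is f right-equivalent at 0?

E_6

The Hessian of f at 0 has rank 0. Corank 2; j^3 = -3*p^3 is a perfect cube, so E-series; the 4-jet and mu = 6 give E_6.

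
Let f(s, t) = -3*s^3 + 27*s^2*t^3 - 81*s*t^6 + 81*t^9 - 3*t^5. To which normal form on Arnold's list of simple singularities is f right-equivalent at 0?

The Hessian of f at 0 has rank 0. Corank 2; j^3 = -3*s^3 is a perfect cube, so E-series; the 5-jet and mu = 8 give E_8.

E8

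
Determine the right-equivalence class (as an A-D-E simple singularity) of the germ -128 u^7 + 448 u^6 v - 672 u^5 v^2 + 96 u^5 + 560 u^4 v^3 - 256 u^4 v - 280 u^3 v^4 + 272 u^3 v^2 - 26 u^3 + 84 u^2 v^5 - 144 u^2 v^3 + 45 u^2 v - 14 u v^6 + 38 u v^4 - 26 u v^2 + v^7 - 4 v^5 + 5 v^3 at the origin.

D_4

The Hessian of f at 0 is [[0, 0], [0, 0]] with rank 0, so corank 2. A Groebner basis of the Jacobian ideal J(f) in C{u,v} is {v^3, u^2 + v^2/3, u*v}; counting standard monomials gives mu = 4. Corank 2; j^3 = -(2*u - v)*(13*u^2 - 16*u*v + 5*v^2) splits into three distinct lines over C (the quadratic factor has nonzero discriminant), so D_4.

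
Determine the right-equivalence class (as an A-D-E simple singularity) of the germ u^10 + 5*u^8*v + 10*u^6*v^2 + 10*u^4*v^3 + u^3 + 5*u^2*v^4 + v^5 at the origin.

E_{8}

The Hessian of f at 0 has rank 0. Corank 2; j^3 = u^3 is a perfect cube, so E-series; the 5-jet and mu = 8 give E_8.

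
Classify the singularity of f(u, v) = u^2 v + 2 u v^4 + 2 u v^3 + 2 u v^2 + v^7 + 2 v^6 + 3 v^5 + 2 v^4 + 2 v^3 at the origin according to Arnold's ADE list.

D4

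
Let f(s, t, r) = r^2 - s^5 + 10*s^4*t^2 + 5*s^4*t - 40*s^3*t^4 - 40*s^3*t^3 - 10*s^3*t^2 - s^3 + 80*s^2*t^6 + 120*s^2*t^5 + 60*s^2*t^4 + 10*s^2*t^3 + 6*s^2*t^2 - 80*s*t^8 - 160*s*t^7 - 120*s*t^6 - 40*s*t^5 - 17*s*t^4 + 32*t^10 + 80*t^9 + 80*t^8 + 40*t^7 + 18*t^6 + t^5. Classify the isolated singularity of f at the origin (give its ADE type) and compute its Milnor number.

The Hessian of f at 0 has rank 1. Corank 2; j^3 = -s^3 is a perfect cube, so E-series; the 5-jet and mu = 8 give E_8.

Type E8, Milnor number mu = 8.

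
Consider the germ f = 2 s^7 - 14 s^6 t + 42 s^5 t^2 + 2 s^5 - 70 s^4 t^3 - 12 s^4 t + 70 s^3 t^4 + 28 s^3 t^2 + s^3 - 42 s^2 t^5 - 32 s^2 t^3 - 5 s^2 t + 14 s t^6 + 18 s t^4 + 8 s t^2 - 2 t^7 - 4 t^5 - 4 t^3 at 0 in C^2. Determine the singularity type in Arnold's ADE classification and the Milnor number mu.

Type D_{8}, Milnor number mu = 8.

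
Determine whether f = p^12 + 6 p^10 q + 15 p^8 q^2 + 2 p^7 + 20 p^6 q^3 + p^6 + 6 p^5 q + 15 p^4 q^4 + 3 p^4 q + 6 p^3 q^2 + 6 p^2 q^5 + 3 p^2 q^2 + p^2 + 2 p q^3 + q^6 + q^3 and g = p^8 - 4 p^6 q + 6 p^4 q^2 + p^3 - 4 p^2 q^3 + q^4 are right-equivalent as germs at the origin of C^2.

No.

The Hessian of f at 0 has rank 1. Corank 1: A-series; mu = 2 gives A_2. The Hessian of g at 0 has rank 0. Corank 2; j^3 = p^3 is a perfect cube, so E-series; the 4-jet and mu = 6 give E_6. f is A_2 but g is E_6, hence not right-equivalent.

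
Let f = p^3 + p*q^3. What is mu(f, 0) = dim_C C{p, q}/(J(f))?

7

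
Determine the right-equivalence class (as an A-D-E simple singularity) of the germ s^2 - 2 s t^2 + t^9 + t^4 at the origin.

The Hessian of f at 0 has rank 1. Corank 1: A-series; mu = 8 gives A_8.

A_{8}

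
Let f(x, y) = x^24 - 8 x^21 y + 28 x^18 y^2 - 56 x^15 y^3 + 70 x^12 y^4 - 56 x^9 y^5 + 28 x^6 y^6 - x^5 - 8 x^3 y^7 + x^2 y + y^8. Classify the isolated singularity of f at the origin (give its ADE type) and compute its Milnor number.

Type D_{9}, Milnor number mu = 9.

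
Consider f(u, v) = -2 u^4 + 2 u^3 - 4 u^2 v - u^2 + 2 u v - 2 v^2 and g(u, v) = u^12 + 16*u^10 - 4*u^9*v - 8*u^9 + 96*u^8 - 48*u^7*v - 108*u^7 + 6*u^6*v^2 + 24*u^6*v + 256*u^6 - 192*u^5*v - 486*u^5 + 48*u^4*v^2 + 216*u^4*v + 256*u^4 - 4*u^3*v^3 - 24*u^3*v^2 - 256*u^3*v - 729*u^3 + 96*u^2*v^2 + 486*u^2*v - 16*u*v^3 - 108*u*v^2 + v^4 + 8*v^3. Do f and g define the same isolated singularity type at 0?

No.

The Hessian of f at 0 has rank 2. Corank 0: nondegenerate Morse point, so A_1. The Hessian of g at 0 has rank 0. Corank 2; j^3 = -(9*u - 2*v)^3 is a perfect cube, so E-series; the 4-jet and mu = 6 give E_6. f is A_1 but g is E_6, hence not right-equivalent.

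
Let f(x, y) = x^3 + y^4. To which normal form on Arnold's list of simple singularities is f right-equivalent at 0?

E_6

The Hessian of f at 0 has rank 0. Corank 2; j^3 = x^3 is a perfect cube, so E-series; the 4-jet and mu = 6 give E_6.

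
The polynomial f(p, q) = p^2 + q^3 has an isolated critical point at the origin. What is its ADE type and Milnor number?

The Hessian of f at 0 has rank 1. Corank 1: A-series; mu = 2 gives A_2.

Type A_{2}, Milnor number mu = 2.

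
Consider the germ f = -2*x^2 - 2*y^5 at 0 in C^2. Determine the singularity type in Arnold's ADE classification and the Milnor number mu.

Type A4, Milnor number mu = 4.

The Hessian of f at 0 has rank 1. Corank 1: A-series; mu = 4 gives A_4.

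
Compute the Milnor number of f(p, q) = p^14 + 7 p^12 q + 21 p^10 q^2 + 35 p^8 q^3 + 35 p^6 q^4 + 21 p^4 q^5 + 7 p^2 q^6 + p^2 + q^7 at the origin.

6

The Hessian of f at 0 has rank 1. Corank 1: A-series; mu = 6 gives A_6.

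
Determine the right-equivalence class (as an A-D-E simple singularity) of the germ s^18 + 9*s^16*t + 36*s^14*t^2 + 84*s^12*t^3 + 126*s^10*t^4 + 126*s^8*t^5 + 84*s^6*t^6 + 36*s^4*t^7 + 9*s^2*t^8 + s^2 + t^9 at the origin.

A8

The Hessian of f at 0 is [[2, 0], [0, 0]] with rank 1, so corank 1. A Groebner basis of the Jacobian ideal J(f) in C{s,t} is {t^8, s}; counting standard monomials gives mu = 8. Corank 1: A-series; mu = 8 gives A_8.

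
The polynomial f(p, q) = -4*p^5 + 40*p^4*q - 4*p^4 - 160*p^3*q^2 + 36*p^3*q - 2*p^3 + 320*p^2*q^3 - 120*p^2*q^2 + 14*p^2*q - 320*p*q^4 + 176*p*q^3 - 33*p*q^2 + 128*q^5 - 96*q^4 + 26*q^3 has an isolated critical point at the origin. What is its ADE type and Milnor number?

Type D4, Milnor number mu = 4.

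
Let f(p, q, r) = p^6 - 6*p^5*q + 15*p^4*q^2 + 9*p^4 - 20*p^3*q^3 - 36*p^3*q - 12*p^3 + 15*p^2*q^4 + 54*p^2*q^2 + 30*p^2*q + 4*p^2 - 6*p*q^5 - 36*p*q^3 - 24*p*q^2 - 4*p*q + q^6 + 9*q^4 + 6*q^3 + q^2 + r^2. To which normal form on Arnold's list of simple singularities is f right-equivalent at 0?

A5

The Hessian of f at 0 has rank 2. Corank 1: A-series; mu = 5 gives A_5.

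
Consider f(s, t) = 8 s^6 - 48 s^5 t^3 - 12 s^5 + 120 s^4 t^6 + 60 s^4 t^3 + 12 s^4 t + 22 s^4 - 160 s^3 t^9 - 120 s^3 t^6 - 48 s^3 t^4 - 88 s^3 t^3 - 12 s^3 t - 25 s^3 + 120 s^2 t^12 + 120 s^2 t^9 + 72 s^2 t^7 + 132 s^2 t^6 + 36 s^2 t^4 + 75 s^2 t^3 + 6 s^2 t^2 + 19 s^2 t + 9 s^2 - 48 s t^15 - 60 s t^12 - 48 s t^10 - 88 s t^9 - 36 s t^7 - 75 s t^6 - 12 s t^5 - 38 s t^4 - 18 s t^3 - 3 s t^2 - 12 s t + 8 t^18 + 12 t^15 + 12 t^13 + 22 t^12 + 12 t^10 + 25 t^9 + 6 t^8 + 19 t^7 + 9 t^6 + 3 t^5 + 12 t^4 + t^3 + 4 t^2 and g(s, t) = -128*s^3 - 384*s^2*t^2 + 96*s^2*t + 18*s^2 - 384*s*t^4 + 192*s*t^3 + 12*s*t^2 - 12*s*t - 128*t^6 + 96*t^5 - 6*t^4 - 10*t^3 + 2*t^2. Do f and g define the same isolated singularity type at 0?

The Hessian of f at 0 has rank 1. Corank 1: A-series; mu = 2 gives A_2. The Hessian of g at 0 has rank 1. Corank 1: A-series; mu = 2 gives A_2. Both have type A_2, hence right-equivalent.

Yes.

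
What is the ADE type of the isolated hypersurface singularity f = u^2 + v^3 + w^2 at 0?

A_{2}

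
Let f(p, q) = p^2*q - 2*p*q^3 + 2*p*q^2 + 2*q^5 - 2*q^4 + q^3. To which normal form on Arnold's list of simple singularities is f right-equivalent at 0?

The Hessian of f at 0 has rank 0. Corank 2; j^3 = q*(p + q)^2 has shape L^2 M (L != M), so D-series; mu = 6 gives D_6.

D_{6}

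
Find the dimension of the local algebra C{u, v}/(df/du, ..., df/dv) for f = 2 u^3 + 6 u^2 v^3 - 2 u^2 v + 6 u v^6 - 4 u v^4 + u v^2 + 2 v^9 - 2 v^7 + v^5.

The Hessian of f at 0 has rank 0. Corank 2; j^3 = u*(2*u^2 - 2*u*v + v^2) splits into three distinct lines over C (the quadratic factor has nonzero discriminant), so D_4.

4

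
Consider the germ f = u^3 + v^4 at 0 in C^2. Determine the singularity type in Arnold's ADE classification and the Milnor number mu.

The Hessian of f at 0 has rank 0. Corank 2; j^3 = u^3 is a perfect cube, so E-series; the 4-jet and mu = 6 give E_6.

Type E_6, Milnor number mu = 6.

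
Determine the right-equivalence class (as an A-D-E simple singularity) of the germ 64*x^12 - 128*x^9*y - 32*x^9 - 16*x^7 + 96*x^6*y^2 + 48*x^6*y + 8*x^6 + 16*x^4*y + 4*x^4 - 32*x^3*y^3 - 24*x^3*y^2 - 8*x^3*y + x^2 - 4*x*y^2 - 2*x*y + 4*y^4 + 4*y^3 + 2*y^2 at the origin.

A1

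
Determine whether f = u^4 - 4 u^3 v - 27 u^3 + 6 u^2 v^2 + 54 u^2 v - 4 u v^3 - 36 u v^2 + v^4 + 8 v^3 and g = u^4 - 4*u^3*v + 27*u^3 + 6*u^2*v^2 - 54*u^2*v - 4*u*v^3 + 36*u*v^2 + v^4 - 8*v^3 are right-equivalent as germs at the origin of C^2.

The Hessian of f at 0 is [[0, 0], [0, 0]] with rank 0, so corank 2. A Groebner basis of the Jacobian ideal J(f) in C{u,v} is {v^4, u*v^2 - 7*v^3/9, u^2 - 4*u*v/3 + 4*v^2/9}; counting standard monomials gives mu = 6. Corank 2; j^3 = -(3*u - 2*v)^3 is a perfect cube, so E-series; the 4-jet and mu = 6 give E_6. The Hessian of g at 0 is [[0, 0], [0, 0]] with rank 0, so corank 2. A Groebner basis of the Jacobian ideal J(g) in C{u,v} is {v^4, u*v^2 - 7*v^3/9, u^2 - 4*u*v/3 + 4*v^2/9}; counting standard monomials gives mu = 6. Corank 2; j^3 = (3*u - 2*v)^3 is a perfect cube, so E-series; the 4-jet and mu = 6 give E_6. Both have type E_6, hence right-equivalent.

Yes.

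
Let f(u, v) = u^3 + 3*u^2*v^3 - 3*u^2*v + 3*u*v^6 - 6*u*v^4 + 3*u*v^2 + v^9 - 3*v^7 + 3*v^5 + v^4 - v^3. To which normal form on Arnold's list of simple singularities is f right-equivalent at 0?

E6

The Hessian of f at 0 has rank 0. Corank 2; j^3 = (u - v)^3 is a perfect cube, so E-series; the 4-jet and mu = 6 give E_6.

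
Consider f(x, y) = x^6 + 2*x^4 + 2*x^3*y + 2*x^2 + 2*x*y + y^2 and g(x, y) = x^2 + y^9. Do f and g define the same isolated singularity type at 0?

No.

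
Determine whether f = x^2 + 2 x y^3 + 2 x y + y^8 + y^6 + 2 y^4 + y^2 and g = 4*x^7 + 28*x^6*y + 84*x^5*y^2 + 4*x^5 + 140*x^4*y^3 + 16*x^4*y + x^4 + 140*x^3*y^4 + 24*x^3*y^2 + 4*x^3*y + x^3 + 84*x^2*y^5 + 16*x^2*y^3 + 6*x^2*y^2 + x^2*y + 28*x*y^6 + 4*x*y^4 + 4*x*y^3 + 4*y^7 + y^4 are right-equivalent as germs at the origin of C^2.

No.

The Hessian of f at 0 is [[2, 2], [2, 2]] with rank 1, so corank 1. A Groebner basis of the Jacobian ideal J(f) in C{x,y} is {x^3 - 3*x*y^2 + 2*x + 2*y, x^2*y + 2*x*y^2 - x - y, x + y^3 + y}; counting standard monomials gives mu = 7. Corank 1: A-series; mu = 7 gives A_7. The Hessian of g at 0 is [[0, 0], [0, 0]] with rank 0, so corank 2. A Groebner basis of the Jacobian ideal J(g) in C{x,y} is {x*y^2, -x*y/4 + y^3, x^2 + x*y}; counting standard monomials gives mu = 5. Corank 2; j^3 = x^2*(x + y) has shape L^2 M (L != M), so D-series; mu = 5 gives D_5. f is A_7 but g is D_5, hence not right-equivalent.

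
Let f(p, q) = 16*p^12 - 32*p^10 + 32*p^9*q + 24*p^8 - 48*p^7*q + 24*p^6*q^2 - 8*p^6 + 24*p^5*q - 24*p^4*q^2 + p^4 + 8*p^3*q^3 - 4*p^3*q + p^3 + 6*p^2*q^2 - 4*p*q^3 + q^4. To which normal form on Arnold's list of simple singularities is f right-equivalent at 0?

E_{6}

The Hessian of f at 0 has rank 0. Corank 2; j^3 = p^3 is a perfect cube, so E-series; the 4-jet and mu = 6 give E_6.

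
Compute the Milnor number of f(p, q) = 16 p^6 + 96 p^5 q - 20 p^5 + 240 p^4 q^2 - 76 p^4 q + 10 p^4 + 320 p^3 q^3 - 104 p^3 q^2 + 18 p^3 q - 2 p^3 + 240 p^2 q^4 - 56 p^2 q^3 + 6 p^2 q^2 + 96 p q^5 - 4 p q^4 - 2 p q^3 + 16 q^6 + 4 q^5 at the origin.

7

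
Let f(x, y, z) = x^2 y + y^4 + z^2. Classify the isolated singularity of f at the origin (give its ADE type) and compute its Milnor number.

Type D5, Milnor number mu = 5.

The Hessian of f at 0 has rank 1. Corank 2; j^3 = x^2*y has shape L^2 M (L != M), so D-series; mu = 5 gives D_5.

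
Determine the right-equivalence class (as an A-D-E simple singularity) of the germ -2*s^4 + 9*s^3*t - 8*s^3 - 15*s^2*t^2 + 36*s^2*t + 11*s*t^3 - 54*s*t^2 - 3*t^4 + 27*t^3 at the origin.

E_7

The Hessian of f at 0 is [[0, 0], [0, 0]] with rank 0, so corank 2. A Groebner basis of the Jacobian ideal J(f) in C{s,t} is {768*s^2 - 2304*s*t + t^4 + 8*t^3 + 1728*t^2, s^3 + 180*s^2 - 540*s*t - 3*t^3/2 + 405*t^2, s^2*t + 88*s^2 - 264*s*t - 4*t^3/3 + 198*t^2, 32*s^2 + s*t^2 - 96*s*t - 7*t^3/6 + 72*t^2}; counting standard monomials gives mu = 7. Corank 2; j^3 = -(2*s - 3*t)^3 is a perfect cube, so E-series; the 4-jet and mu = 7 give E_7.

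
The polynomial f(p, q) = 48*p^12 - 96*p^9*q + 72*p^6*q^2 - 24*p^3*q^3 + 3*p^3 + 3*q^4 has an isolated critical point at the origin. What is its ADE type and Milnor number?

The Hessian of f at 0 is [[0, 0], [0, 0]] with rank 0, so corank 2. A Groebner basis of the Jacobian ideal J(f) in C{p,q} is {q^3, p^2}; counting standard monomials gives mu = 6. Corank 2; j^3 = 3*p^3 is a perfect cube, so E-series; the 4-jet and mu = 6 give E_6.

Type E_6, Milnor number mu = 6.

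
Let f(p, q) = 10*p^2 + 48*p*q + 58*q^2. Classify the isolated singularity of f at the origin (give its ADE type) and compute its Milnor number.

Type A_{1}, Milnor number mu = 1.

The Hessian of f at 0 has rank 2. Corank 0: nondegenerate Morse point, so A_1.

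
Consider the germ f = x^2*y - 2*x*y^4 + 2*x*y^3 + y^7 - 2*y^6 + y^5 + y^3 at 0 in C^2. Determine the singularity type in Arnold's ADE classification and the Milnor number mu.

Type D_{4}, Milnor number mu = 4.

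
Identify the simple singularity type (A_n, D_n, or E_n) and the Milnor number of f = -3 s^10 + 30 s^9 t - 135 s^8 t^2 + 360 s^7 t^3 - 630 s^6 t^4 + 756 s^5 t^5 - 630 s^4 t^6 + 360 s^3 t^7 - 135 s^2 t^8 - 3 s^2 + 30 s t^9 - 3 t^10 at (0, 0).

The Hessian of f at 0 has rank 1. Corank 1: A-series; mu = 9 gives A_9.

Type A9, Milnor number mu = 9.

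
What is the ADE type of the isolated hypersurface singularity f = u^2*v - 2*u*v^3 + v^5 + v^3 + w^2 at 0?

D_{4}

The Hessian of f at 0 has rank 1. Corank 2; j^3 = v*(u^2 + v^2) splits into three distinct lines over C (the quadratic factor has nonzero discriminant), so D_4.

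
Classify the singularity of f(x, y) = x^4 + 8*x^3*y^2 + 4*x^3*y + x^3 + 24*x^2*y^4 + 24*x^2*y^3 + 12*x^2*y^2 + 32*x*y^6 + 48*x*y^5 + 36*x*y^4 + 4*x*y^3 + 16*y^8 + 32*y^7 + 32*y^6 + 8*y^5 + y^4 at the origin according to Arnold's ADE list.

The Hessian of f at 0 has rank 0. Corank 2; j^3 = x^3 is a perfect cube, so E-series; the 4-jet and mu = 6 give E_6.

E_{6}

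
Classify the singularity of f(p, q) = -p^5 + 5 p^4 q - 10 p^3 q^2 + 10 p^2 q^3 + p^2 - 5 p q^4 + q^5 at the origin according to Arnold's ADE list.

A_{4}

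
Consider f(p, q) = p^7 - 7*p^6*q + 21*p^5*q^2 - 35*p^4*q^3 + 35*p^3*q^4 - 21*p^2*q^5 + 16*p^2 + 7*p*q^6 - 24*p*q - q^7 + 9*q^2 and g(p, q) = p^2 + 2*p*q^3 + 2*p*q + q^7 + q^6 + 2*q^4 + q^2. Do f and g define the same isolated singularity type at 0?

The Hessian of f at 0 has rank 1. Corank 1: A-series; mu = 6 gives A_6. The Hessian of g at 0 has rank 1. Corank 1: A-series; mu = 6 gives A_6. Both have type A_6, hence right-equivalent.

Yes.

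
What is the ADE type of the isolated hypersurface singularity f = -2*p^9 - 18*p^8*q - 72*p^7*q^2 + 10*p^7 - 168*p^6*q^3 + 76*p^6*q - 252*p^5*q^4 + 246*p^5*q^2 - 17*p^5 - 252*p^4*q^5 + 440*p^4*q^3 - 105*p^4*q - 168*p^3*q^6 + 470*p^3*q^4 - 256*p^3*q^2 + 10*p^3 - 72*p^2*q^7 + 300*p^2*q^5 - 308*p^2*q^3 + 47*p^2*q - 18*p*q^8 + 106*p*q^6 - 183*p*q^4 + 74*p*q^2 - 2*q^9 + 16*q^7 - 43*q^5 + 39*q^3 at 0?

D_4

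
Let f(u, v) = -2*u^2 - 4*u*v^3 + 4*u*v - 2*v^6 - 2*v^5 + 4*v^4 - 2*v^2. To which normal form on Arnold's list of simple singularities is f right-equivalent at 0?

A4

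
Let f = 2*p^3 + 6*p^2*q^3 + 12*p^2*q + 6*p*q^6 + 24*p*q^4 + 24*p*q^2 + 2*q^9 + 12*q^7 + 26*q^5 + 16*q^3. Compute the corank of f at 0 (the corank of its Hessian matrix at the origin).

Hessian at 0 has rank 0.

2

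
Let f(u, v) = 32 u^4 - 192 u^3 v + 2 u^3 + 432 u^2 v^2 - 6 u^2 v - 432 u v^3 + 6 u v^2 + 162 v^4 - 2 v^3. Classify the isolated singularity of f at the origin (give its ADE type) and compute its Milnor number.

Type E6, Milnor number mu = 6.

The Hessian of f at 0 has rank 0. Corank 2; j^3 = 2*(u - v)^3 is a perfect cube, so E-series; the 4-jet and mu = 6 give E_6.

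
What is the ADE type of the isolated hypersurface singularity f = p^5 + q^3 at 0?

The Hessian of f at 0 is [[0, 0], [0, 0]] with rank 0, so corank 2. A Groebner basis of the Jacobian ideal J(f) in C{p,q} is {p^4, q^2}; counting standard monomials gives mu = 8. Corank 2; j^3 = q^3 is a perfect cube, so E-series; the 5-jet and mu = 8 give E_8.

E8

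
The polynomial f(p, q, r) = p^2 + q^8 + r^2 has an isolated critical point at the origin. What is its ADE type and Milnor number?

Type A_7, Milnor number mu = 7.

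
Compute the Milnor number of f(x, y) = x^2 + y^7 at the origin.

6

The Hessian of f at 0 is [[2, 0], [0, 0]] with rank 1, so corank 1. A Groebner basis of the Jacobian ideal J(f) in C{x,y} is {y^6, x}; counting standard monomials gives mu = 6. Corank 1: A-series; mu = 6 gives A_6.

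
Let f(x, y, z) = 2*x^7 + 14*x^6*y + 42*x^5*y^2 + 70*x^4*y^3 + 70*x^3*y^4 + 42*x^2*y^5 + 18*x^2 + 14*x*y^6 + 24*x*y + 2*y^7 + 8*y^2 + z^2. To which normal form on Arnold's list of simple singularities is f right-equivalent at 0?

A6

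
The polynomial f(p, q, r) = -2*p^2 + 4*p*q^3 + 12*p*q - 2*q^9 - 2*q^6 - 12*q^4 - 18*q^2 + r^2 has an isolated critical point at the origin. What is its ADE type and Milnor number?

Type A_{8}, Milnor number mu = 8.

The Hessian of f at 0 is [[-4, 12, 0], [12, -36, 0], [0, 0, 2]] with rank 2, so corank 1. A Groebner basis of the Jacobian ideal J(f) in C{p,q,r} is {p^2*q^2 - 6*p^2 + 27*p*q - 27*q^2, p^3 - 9*p^2*q + 27*p*q^2 - 27*p + 81*q, -p + q^3 + 3*q, r}; counting standard monomials gives mu = 8. Corank 1: A-series; mu = 8 gives A_8.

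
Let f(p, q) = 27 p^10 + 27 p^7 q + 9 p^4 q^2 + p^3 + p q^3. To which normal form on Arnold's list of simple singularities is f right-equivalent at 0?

The Hessian of f at 0 has rank 0. Corank 2; j^3 = p^3 is a perfect cube, so E-series; the 4-jet and mu = 7 give E_7.

E_{7}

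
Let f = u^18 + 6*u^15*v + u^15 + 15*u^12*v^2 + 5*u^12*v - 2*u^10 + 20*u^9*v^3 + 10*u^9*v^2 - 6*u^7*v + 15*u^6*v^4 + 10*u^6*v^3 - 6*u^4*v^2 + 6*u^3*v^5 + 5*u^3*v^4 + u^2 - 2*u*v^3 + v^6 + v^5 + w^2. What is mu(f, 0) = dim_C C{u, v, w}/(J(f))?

4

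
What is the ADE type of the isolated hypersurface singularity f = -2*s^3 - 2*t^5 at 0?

The Hessian of f at 0 has rank 0. Corank 2; j^3 = -2*s^3 is a perfect cube, so E-series; the 5-jet and mu = 8 give E_8.

E_8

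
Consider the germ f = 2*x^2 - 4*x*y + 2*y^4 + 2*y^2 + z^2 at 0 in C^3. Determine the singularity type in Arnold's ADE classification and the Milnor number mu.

Type A_3, Milnor number mu = 3.

The Hessian of f at 0 is [[4, -4, 0], [-4, 4, 0], [0, 0, 2]] with rank 2, so corank 1. A Groebner basis of the Jacobian ideal J(f) in C{x,y,z} is {y^3, x - y, z}; counting standard monomials gives mu = 3. Corank 1: A-series; mu = 3 gives A_3.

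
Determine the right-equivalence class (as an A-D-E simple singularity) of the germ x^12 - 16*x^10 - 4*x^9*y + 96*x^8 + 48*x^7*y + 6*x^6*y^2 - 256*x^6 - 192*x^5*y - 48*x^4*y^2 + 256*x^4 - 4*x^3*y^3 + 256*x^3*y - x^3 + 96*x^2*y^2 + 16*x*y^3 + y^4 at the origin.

E_{6}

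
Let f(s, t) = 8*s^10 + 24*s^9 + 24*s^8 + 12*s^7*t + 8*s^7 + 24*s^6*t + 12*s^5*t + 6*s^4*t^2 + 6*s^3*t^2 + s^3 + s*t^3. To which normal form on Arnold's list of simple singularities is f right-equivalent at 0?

E_{7}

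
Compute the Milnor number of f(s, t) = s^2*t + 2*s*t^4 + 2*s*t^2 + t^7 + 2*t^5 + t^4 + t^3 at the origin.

5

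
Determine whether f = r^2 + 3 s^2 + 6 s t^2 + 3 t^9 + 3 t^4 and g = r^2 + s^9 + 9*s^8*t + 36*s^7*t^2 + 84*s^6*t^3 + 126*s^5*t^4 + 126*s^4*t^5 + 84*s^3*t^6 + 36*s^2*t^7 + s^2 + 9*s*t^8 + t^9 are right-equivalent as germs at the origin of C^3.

Yes.

The Hessian of f at 0 has rank 2. Corank 1: A-series; mu = 8 gives A_8. The Hessian of g at 0 has rank 2. Corank 1: A-series; mu = 8 gives A_8. Both have type A_8, hence right-equivalent.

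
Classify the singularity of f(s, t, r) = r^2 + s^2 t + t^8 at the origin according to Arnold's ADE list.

D_9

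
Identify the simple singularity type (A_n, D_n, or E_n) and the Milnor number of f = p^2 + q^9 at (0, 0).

Type A_{8}, Milnor number mu = 8.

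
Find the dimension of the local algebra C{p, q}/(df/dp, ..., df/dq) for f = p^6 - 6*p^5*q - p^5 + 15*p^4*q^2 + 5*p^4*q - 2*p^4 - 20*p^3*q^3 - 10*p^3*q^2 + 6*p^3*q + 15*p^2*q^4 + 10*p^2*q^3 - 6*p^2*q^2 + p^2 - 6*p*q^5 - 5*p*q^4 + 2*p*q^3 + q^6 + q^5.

The Hessian of f at 0 has rank 1. Corank 1: A-series; mu = 4 gives A_4.

4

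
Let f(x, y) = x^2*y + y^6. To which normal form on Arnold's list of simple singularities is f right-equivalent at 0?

D_7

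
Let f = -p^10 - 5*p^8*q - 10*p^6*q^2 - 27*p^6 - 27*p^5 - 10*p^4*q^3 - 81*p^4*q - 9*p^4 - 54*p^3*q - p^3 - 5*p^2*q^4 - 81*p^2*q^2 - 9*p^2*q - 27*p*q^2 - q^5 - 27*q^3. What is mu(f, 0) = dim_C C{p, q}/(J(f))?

The Hessian of f at 0 is [[0, 0], [0, 0]] with rank 0, so corank 2. A Groebner basis of the Jacobian ideal J(f) in C{p,q} is {p^2/972 + p*q^3 + p*q^2/18 + p*q/162 + q^3/6 + q^2/108, q^4, p^3 + p^2/2 + 3*p*q + 27*q^3 + 9*q^2/2, p^2*q - p^2/18 + 3*p*q^2 - p*q/3 - q^2/2}; counting standard monomials gives mu = 8. Corank 2; j^3 = -(p + 3*q)^3 is a perfect cube, so E-series; the 5-jet and mu = 8 give E_8.

8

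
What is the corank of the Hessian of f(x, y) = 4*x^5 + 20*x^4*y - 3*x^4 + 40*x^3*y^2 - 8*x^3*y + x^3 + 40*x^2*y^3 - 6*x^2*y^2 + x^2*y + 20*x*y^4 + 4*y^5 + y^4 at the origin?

2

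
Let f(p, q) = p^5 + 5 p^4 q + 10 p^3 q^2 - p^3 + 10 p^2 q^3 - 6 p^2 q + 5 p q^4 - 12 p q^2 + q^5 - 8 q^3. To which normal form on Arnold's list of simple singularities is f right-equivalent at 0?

E8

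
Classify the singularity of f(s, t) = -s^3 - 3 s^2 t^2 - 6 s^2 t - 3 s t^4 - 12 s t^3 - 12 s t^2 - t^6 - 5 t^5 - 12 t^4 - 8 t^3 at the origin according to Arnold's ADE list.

E_{8}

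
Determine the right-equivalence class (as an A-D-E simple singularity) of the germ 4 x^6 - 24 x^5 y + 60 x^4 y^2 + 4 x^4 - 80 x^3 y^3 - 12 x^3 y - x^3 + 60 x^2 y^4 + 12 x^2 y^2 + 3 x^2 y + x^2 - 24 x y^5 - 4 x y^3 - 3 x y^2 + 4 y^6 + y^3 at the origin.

The Hessian of f at 0 has rank 1. Corank 1: A-series; mu = 2 gives A_2.

A_{2}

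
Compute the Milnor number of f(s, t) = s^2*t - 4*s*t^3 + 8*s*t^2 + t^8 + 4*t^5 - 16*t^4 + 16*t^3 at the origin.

The Hessian of f at 0 has rank 0. Corank 2; j^3 = t*(s + 4*t)^2 has shape L^2 M (L != M), so D-series; mu = 9 gives D_9.

9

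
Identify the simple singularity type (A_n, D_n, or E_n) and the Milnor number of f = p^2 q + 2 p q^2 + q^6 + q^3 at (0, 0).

Type D7, Milnor number mu = 7.

The Hessian of f at 0 has rank 0. Corank 2; j^3 = q*(p + q)^2 has shape L^2 M (L != M), so D-series; mu = 7 gives D_7.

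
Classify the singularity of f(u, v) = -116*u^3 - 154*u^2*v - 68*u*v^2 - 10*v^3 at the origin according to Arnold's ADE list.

D_4

The Hessian of f at 0 has rank 0. Corank 2; j^3 = -2*(2*u + v)*(29*u^2 + 24*u*v + 5*v^2) splits into three distinct lines over C (the quadratic factor has nonzero discriminant), so D_4.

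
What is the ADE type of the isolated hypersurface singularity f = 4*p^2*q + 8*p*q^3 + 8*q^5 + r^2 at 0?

D6

The Hessian of f at 0 has rank 1. Corank 2; j^3 = 4*p^2*q has shape L^2 M (L != M), so D-series; mu = 6 gives D_6.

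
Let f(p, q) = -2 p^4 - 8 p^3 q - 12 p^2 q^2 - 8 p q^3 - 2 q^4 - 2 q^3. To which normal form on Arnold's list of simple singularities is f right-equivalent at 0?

The Hessian of f at 0 is [[0, 0], [0, 0]] with rank 0, so corank 2. A Groebner basis of the Jacobian ideal J(f) in C{p,q} is {p^3 + 3*p^2*q, q^2}; counting standard monomials gives mu = 6. Corank 2; j^3 = -2*q^3 is a perfect cube, so E-series; the 4-jet and mu = 6 give E_6.

E_6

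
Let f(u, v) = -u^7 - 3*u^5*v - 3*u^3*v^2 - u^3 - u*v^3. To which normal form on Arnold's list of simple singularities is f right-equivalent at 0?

The Hessian of f at 0 is [[0, 0], [0, 0]] with rank 0, so corank 2. A Groebner basis of the Jacobian ideal J(f) in C{u,v} is {u^3, u*v^2, 3*u^2 + v^3}; counting standard monomials gives mu = 7. Corank 2; j^3 = -u^3 is a perfect cube, so E-series; the 4-jet and mu = 7 give E_7.

E_7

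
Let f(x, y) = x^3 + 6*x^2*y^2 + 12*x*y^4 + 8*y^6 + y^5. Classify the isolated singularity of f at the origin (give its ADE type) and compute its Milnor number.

The Hessian of f at 0 has rank 0. Corank 2; j^3 = x^3 is a perfect cube, so E-series; the 5-jet and mu = 8 give E_8.

Type E8, Milnor number mu = 8.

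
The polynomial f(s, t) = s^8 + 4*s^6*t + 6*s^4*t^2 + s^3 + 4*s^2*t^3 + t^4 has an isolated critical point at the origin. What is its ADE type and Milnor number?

Type E6, Milnor number mu = 6.

The Hessian of f at 0 is [[0, 0], [0, 0]] with rank 0, so corank 2. A Groebner basis of the Jacobian ideal J(f) in C{s,t} is {t^3, s^2}; counting standard monomials gives mu = 6. Corank 2; j^3 = s^3 is a perfect cube, so E-series; the 4-jet and mu = 6 give E_6.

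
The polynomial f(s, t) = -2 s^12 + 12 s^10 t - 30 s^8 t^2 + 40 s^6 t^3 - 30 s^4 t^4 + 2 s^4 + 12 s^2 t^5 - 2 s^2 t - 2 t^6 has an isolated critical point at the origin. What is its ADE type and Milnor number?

The Hessian of f at 0 has rank 0. Corank 2; j^3 = -2*s^2*t has shape L^2 M (L != M), so D-series; mu = 7 gives D_7.

Type D7, Milnor number mu = 7.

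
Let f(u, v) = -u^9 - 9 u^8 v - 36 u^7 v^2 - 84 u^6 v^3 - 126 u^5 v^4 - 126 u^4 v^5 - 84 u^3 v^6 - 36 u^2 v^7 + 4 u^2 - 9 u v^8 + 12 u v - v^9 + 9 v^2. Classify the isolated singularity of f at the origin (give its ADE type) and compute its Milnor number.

Type A8, Milnor number mu = 8.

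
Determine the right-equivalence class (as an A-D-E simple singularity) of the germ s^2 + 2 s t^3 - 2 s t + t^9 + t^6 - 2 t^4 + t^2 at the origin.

The Hessian of f at 0 has rank 1. Corank 1: A-series; mu = 8 gives A_8.

A8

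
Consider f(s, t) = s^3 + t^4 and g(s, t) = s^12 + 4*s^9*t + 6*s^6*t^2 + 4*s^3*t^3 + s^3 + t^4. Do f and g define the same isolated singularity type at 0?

Yes.

The Hessian of f at 0 is [[0, 0], [0, 0]] with rank 0, so corank 2. A Groebner basis of the Jacobian ideal J(f) in C{s,t} is {t^3, s^2}; counting standard monomials gives mu = 6. Corank 2; j^3 = s^3 is a perfect cube, so E-series; the 4-jet and mu = 6 give E_6. The Hessian of g at 0 is [[0, 0], [0, 0]] with rank 0, so corank 2. A Groebner basis of the Jacobian ideal J(g) in C{s,t} is {t^3, s^2}; counting standard monomials gives mu = 6. Corank 2; j^3 = s^3 is a perfect cube, so E-series; the 4-jet and mu = 6 give E_6. Both have type E_6, hence right-equivalent.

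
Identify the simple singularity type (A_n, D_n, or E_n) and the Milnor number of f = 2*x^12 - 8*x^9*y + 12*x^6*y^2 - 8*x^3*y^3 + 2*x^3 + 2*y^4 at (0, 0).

The Hessian of f at 0 is [[0, 0], [0, 0]] with rank 0, so corank 2. A Groebner basis of the Jacobian ideal J(f) in C{x,y} is {y^3, x^2}; counting standard monomials gives mu = 6. Corank 2; j^3 = 2*x^3 is a perfect cube, so E-series; the 4-jet and mu = 6 give E_6.

Type E_{6}, Milnor number mu = 6.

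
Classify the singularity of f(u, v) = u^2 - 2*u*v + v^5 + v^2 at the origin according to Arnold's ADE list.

The Hessian of f at 0 has rank 1. Corank 1: A-series; mu = 4 gives A_4.

A_{4}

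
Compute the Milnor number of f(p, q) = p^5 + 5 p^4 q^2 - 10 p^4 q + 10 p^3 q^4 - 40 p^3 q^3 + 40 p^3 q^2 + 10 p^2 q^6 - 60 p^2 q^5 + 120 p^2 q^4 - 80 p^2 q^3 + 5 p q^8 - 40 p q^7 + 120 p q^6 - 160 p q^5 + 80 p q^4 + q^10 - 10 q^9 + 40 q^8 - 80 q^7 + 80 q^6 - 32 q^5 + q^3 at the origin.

8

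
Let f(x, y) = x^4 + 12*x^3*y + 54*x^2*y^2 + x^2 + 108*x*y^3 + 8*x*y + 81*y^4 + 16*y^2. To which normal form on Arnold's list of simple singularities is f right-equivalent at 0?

A_{3}

The Hessian of f at 0 is [[2, 8], [8, 32]] with rank 1, so corank 1. A Groebner basis of the Jacobian ideal J(f) in C{x,y} is {y^3, x + 4*y}; counting standard monomials gives mu = 3. Corank 1: A-series; mu = 3 gives A_3.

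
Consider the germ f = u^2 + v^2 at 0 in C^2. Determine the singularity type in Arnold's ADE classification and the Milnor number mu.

Type A_{1}, Milnor number mu = 1.

The Hessian of f at 0 is [[2, 0], [0, 2]] with rank 2, so corank 0. A Groebner basis of the Jacobian ideal J(f) in C{u,v} is {u, v}; counting standard monomials gives mu = 1. Corank 0: nondegenerate Morse point, so A_1.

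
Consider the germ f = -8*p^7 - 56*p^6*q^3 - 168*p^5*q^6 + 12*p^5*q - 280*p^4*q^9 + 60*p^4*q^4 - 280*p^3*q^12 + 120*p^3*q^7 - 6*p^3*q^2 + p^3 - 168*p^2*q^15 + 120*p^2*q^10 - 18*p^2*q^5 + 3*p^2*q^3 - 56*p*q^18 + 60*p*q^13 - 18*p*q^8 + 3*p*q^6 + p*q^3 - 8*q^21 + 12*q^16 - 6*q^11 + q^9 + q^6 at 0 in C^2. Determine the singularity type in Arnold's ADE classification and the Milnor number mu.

Type E_{7}, Milnor number mu = 7.

The Hessian of f at 0 is [[0, 0], [0, 0]] with rank 0, so corank 2. A Groebner basis of the Jacobian ideal J(f) in C{p,q} is {p^3, p*q^2, 3*p^2 + q^3}; counting standard monomials gives mu = 7. Corank 2; j^3 = p^3 is a perfect cube, so E-series; the 4-jet and mu = 7 give E_7.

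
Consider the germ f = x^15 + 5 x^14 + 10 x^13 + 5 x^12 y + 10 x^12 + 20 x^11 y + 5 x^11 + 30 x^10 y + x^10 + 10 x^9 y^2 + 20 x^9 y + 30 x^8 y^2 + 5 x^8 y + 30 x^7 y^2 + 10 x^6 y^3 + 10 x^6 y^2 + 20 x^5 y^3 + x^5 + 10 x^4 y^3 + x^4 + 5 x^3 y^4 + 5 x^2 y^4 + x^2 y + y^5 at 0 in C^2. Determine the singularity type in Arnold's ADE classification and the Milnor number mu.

Type D_{6}, Milnor number mu = 6.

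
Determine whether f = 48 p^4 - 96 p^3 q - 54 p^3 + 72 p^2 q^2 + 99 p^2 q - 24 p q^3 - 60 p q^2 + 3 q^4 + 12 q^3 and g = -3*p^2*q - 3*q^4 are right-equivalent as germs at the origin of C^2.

The Hessian of f at 0 has rank 0. Corank 2; j^3 = -3*(2*p - q)*(3*p - 2*q)^2 has shape L^2 M (L != M), so D-series; mu = 5 gives D_5. The Hessian of g at 0 has rank 0. Corank 2; j^3 = -3*p^2*q has shape L^2 M (L != M), so D-series; mu = 5 gives D_5. Both have type D_5, hence right-equivalent.

Yes.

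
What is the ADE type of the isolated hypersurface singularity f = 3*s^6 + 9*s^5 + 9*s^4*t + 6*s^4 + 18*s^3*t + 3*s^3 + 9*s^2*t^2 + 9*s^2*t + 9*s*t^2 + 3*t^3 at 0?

E_6

The Hessian of f at 0 has rank 0. Corank 2; j^3 = 3*(s + t)^3 is a perfect cube, so E-series; the 4-jet and mu = 6 give E_6.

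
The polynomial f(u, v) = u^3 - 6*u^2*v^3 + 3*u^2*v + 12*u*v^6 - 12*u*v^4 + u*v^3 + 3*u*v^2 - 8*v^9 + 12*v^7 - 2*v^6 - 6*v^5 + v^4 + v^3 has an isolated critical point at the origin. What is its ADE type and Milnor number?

Type E_7, Milnor number mu = 7.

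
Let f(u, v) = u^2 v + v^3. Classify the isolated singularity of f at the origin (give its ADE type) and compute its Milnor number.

The Hessian of f at 0 is [[0, 0], [0, 0]] with rank 0, so corank 2. A Groebner basis of the Jacobian ideal J(f) in C{u,v} is {v^3, u^2 + 3*v^2, u*v}; counting standard monomials gives mu = 4. Corank 2; j^3 = v*(u^2 + v^2) splits into three distinct lines over C (the quadratic factor has nonzero discriminant), so D_4.

Type D4, Milnor number mu = 4.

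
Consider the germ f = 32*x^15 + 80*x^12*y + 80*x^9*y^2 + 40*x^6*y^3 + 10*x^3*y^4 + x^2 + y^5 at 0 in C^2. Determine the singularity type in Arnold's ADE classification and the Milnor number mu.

The Hessian of f at 0 is [[2, 0], [0, 0]] with rank 1, so corank 1. A Groebner basis of the Jacobian ideal J(f) in C{x,y} is {y^4, x}; counting standard monomials gives mu = 4. Corank 1: A-series; mu = 4 gives A_4.

Type A4, Milnor number mu = 4.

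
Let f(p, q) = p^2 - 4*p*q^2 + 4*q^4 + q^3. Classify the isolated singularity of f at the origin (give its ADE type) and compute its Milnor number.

The Hessian of f at 0 is [[2, 0], [0, 0]] with rank 1, so corank 1. A Groebner basis of the Jacobian ideal J(f) in C{p,q} is {q^2, p}; counting standard monomials gives mu = 2. Corank 1: A-series; mu = 2 gives A_2.

Type A_2, Milnor number mu = 2.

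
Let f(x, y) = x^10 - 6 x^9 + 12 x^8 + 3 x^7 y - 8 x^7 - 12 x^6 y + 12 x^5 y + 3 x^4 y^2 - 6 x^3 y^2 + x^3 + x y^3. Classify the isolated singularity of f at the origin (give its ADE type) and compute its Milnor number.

The Hessian of f at 0 is [[0, 0], [0, 0]] with rank 0, so corank 2. A Groebner basis of the Jacobian ideal J(f) in C{x,y} is {x^3, x*y^2, 3*x^2 + y^3}; counting standard monomials gives mu = 7. Corank 2; j^3 = x^3 is a perfect cube, so E-series; the 4-jet and mu = 7 give E_7.

Type E7, Milnor number mu = 7.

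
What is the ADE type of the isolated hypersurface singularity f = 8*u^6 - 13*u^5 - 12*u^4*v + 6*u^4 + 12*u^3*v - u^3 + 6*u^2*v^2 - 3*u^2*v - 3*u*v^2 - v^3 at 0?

E_8

The Hessian of f at 0 has rank 0. Corank 2; j^3 = -(u + v)^3 is a perfect cube, so E-series; the 5-jet and mu = 8 give E_8.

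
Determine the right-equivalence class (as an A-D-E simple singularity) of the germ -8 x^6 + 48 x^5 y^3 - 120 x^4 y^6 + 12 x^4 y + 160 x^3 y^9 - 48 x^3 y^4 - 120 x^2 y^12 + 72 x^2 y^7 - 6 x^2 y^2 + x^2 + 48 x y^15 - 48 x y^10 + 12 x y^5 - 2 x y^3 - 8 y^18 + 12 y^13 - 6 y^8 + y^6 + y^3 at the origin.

A_2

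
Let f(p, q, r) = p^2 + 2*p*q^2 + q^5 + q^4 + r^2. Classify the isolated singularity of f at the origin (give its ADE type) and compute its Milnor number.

Type A_4, Milnor number mu = 4.

The Hessian of f at 0 is [[2, 0, 0], [0, 0, 0], [0, 0, 2]] with rank 2, so corank 1. A Groebner basis of the Jacobian ideal J(f) in C{p,q,r} is {p^2, p + q^2, r}; counting standard monomials gives mu = 4. Corank 1: A-series; mu = 4 gives A_4.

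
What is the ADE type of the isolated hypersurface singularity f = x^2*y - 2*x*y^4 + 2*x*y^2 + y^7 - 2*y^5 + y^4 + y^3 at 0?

D_{5}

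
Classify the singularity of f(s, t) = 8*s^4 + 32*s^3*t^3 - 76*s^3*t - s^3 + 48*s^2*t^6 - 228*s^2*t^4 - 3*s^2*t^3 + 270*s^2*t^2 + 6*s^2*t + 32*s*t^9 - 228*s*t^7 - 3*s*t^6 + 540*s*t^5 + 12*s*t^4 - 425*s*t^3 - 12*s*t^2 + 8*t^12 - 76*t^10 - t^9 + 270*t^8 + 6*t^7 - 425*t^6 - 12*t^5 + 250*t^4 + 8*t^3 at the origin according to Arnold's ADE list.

E_7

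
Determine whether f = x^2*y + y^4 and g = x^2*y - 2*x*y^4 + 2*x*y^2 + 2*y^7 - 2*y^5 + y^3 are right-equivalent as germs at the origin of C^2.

No.

The Hessian of f at 0 has rank 0. Corank 2; j^3 = x^2*y has shape L^2 M (L != M), so D-series; mu = 5 gives D_5. The Hessian of g at 0 has rank 0. Corank 2; j^3 = y*(x + y)^2 has shape L^2 M (L != M), so D-series; mu = 8 gives D_8. f is D_5 but g is D_8, hence not right-equivalent.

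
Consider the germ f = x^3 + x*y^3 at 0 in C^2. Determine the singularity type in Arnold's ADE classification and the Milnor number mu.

Type E_7, Milnor number mu = 7.

The Hessian of f at 0 is [[0, 0], [0, 0]] with rank 0, so corank 2. A Groebner basis of the Jacobian ideal J(f) in C{x,y} is {x^3, x*y^2, 3*x^2 + y^3}; counting standard monomials gives mu = 7. Corank 2; j^3 = x^3 is a perfect cube, so E-series; the 4-jet and mu = 7 give E_7.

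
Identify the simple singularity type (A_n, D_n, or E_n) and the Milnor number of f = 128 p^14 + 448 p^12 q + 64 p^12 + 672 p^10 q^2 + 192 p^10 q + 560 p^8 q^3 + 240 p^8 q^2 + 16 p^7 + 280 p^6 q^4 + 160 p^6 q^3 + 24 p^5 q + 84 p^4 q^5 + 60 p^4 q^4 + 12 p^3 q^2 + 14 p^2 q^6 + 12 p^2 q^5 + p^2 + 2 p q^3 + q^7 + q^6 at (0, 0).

Type A_6, Milnor number mu = 6.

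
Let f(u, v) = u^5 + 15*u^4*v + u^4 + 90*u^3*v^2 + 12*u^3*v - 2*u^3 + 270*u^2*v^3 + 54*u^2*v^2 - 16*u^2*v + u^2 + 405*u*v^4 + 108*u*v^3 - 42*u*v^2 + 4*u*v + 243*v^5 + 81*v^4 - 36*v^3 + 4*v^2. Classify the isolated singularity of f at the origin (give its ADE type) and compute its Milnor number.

Type A_{4}, Milnor number mu = 4.

The Hessian of f at 0 has rank 1. Corank 1: A-series; mu = 4 gives A_4.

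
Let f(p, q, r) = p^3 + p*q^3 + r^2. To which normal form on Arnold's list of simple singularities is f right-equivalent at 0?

The Hessian of f at 0 has rank 1. Corank 2; j^3 = p^3 is a perfect cube, so E-series; the 4-jet and mu = 7 give E_7.

E_7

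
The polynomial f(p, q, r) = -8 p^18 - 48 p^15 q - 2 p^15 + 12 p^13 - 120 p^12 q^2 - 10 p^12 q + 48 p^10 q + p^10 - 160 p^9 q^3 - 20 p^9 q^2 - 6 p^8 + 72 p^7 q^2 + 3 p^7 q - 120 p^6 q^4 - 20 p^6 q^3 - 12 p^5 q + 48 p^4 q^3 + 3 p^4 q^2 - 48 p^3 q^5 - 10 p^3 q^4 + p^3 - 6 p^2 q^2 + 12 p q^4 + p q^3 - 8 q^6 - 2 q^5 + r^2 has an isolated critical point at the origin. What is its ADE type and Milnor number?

Type E_{7}, Milnor number mu = 7.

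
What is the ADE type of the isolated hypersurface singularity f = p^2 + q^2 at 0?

A1

The Hessian of f at 0 has rank 2. Corank 0: nondegenerate Morse point, so A_1.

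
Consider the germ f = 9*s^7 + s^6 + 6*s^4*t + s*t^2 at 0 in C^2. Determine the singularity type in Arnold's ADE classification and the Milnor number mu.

The Hessian of f at 0 has rank 0. Corank 2; j^3 = s*t^2 has shape L^2 M (L != M), so D-series; mu = 7 gives D_7.

Type D7, Milnor number mu = 7.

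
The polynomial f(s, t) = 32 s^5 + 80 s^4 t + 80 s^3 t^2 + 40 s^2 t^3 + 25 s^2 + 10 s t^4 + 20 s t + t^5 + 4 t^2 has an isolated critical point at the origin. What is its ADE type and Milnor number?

Type A_4, Milnor number mu = 4.

The Hessian of f at 0 has rank 1. Corank 1: A-series; mu = 4 gives A_4.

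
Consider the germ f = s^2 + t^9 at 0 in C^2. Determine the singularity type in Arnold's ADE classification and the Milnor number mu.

Type A8, Milnor number mu = 8.

The Hessian of f at 0 is [[2, 0], [0, 0]] with rank 1, so corank 1. A Groebner basis of the Jacobian ideal J(f) in C{s,t} is {t^8, s}; counting standard monomials gives mu = 8. Corank 1: A-series; mu = 8 gives A_8.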